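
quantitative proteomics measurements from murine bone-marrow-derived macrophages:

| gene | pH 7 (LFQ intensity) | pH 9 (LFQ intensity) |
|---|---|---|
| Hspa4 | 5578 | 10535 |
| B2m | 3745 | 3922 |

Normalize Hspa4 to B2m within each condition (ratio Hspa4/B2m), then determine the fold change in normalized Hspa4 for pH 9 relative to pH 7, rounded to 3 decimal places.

Hspa4/B2m (pH 7) = 5578 / 3745 = 1.4895
Hspa4/B2m (pH 9) = 10535 / 3922 = 2.6861
Fold change = 2.6861 / 1.4895 = 1.8034

1.803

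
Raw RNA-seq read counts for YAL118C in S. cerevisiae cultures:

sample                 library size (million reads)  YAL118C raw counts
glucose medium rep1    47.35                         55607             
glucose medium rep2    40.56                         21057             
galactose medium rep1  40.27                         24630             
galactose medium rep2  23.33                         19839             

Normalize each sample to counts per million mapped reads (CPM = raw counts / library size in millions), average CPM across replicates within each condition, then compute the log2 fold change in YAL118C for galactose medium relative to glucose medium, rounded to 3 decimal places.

CPM(glucose medium rep1) = 55607 / 47.35 = 1174.3823
CPM(glucose medium rep2) = 21057 / 40.56 = 519.1568
CPM(galactose medium rep1) = 24630 / 40.27 = 611.6216
CPM(galactose medium rep2) = 19839 / 23.33 = 850.3643
mean CPM(glucose medium) = 846.7695; mean CPM(galactose medium) = 730.9929
Fold change = 730.9929 / 846.7695 = 0.86327
log2(0.86327) = -0.2121

-0.212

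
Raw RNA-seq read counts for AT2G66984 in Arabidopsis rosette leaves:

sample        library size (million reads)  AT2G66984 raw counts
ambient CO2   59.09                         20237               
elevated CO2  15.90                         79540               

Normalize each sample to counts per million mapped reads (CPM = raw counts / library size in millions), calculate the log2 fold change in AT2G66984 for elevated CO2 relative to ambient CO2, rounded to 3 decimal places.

CPM(ambient CO2) = 20237 / 59.09 = 342.4776
CPM(elevated CO2) = 79540 / 15.90 = 5002.5157
Fold change = 5002.5157 / 342.4776 = 14.60684
log2(14.60684) = 3.8686

3.869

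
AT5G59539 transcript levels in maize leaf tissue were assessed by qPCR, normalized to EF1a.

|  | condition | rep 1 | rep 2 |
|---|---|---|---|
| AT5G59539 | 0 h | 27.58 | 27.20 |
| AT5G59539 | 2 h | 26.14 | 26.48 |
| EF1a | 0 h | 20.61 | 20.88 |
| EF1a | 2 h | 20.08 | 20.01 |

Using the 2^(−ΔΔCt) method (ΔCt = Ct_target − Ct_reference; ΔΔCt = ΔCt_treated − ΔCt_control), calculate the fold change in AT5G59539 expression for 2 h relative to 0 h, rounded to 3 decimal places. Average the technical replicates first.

1.301

Mean Ct: AT5G59539 0 h 27.390; AT5G59539 2 h 26.310; EF1a 0 h 20.745; EF1a 2 h 20.045
ΔCt(0 h) = 27.390 − 20.745 = 6.645
ΔCt(2 h) = 26.310 − 20.045 = 6.265
ΔΔCt = 6.265 − 6.645 = -0.380
Fold change = 2^(−(-0.380)) = 2^0.380 = 1.3013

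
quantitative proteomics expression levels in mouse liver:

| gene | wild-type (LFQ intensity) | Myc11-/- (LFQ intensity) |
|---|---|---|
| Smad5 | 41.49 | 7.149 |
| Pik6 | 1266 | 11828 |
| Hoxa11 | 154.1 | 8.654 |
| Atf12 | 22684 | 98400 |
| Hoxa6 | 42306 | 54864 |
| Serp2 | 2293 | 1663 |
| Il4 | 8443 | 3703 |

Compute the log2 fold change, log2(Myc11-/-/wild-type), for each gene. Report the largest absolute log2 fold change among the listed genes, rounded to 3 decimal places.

4.154

log2(7.149/41.49) = -2.537  (Smad5)
log2(11828/1266) = 3.224  (Pik6)
log2(8.654/154.1) = -4.154  (Hoxa11)
log2(98400/22684) = 2.117  (Atf12)
log2(54864/42306) = 0.375  (Hoxa6)
log2(1663/2293) = -0.463  (Serp2)
log2(3703/8443) = -1.189  (Il4)
The largest magnitude belongs to Hoxa11.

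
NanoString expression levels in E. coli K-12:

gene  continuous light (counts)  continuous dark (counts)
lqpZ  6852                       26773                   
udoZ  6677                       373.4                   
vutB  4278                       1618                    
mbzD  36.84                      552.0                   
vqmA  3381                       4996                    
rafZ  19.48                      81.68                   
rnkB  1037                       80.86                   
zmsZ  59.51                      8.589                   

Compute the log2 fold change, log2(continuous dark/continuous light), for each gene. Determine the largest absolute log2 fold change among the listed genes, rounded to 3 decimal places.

log2(26773/6852) = 1.966  (lqpZ)
log2(373.4/6677) = -4.160  (udoZ)
log2(1618/4278) = -1.403  (vutB)
log2(552.0/36.84) = 3.905  (mbzD)
log2(4996/3381) = 0.563  (vqmA)
log2(81.68/19.48) = 2.068  (rafZ)
log2(80.86/1037) = -3.681  (rnkB)
log2(8.589/59.51) = -2.793  (zmsZ)
The largest magnitude belongs to udoZ.

4.160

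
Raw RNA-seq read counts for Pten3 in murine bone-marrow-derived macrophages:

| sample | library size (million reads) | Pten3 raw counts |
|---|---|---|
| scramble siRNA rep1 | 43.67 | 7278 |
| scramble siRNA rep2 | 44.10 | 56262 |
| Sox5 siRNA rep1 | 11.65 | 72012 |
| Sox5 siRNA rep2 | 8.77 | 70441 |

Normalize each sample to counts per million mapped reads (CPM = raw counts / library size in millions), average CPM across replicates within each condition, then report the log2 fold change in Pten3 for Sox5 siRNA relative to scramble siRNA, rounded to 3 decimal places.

3.301

CPM(scramble siRNA rep1) = 7278 / 43.67 = 166.6590
CPM(scramble siRNA rep2) = 56262 / 44.10 = 1275.7823
CPM(Sox5 siRNA rep1) = 72012 / 11.65 = 6181.2876
CPM(Sox5 siRNA rep2) = 70441 / 8.77 = 8032.0410
mean CPM(scramble siRNA) = 721.2207; mean CPM(Sox5 siRNA) = 7106.6643
Fold change = 7106.6643 / 721.2207 = 9.85366
log2(9.85366) = 3.3007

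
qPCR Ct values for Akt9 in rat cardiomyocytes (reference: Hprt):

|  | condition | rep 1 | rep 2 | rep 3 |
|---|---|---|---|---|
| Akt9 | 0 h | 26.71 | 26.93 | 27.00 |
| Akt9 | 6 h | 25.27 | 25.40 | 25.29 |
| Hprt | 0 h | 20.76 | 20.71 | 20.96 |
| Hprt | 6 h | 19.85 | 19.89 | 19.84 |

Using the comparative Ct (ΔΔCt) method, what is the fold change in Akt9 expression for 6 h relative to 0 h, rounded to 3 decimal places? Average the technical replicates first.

Mean Ct: Akt9 0 h 26.880; Akt9 6 h 25.320; Hprt 0 h 20.810; Hprt 6 h 19.860
ΔCt(0 h) = 26.880 − 20.810 = 6.070
ΔCt(6 h) = 25.320 − 19.860 = 5.460
ΔΔCt = 5.460 − 6.070 = -0.610
Fold change = 2^(−(-0.610)) = 2^0.610 = 1.5263

1.526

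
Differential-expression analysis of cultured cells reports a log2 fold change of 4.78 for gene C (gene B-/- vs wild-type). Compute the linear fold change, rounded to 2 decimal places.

Fold change = 2^(4.78) = 27.474

27.47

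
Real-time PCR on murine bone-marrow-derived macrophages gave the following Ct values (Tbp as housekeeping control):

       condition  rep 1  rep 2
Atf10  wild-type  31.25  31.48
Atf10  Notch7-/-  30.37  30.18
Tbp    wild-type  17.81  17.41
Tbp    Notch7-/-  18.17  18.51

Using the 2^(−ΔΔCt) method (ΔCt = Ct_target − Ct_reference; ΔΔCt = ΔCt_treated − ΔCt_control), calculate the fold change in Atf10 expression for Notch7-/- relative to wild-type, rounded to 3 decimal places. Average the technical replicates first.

3.531

Mean Ct: Atf10 wild-type 31.365; Atf10 Notch7-/- 30.275; Tbp wild-type 17.610; Tbp Notch7-/- 18.340
ΔCt(wild-type) = 31.365 − 17.610 = 13.755
ΔCt(Notch7-/-) = 30.275 − 18.340 = 11.935
ΔΔCt = 11.935 − 13.755 = -1.820
Fold change = 2^(−(-1.820)) = 2^1.820 = 3.5308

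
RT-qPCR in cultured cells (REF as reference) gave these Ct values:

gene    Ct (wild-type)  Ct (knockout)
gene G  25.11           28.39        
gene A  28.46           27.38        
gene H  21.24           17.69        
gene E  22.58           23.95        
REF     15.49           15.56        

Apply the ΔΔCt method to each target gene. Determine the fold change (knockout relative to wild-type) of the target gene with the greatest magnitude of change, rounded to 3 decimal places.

gene G: ΔΔCt = (28.39−15.56) − (25.11−15.49) = 12.83 − 9.62 = 3.21; fold change = 2^-3.21 = 0.108
gene A: ΔΔCt = (27.38−15.56) − (28.46−15.49) = 11.82 − 12.97 = -1.15; fold change = 2^1.15 = 2.219
gene H: ΔΔCt = (17.69−15.56) − (21.24−15.49) = 2.13 − 5.75 = -3.62; fold change = 2^3.62 = 12.295
gene E: ΔΔCt = (23.95−15.56) − (22.58−15.49) = 8.39 − 7.09 = 1.30; fold change = 2^-1.30 = 0.406
gene H has the largest |ΔΔCt| = 3.62.

12.295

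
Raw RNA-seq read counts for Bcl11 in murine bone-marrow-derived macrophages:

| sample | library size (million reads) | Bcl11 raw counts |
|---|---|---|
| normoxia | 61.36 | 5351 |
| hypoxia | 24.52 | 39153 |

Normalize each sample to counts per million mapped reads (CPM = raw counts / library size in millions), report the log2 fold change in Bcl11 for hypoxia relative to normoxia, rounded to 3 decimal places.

4.195

CPM(normoxia) = 5351 / 61.36 = 87.2066
CPM(hypoxia) = 39153 / 24.52 = 1596.7781
Fold change = 1596.7781 / 87.2066 = 18.31028
log2(18.31028) = 4.1946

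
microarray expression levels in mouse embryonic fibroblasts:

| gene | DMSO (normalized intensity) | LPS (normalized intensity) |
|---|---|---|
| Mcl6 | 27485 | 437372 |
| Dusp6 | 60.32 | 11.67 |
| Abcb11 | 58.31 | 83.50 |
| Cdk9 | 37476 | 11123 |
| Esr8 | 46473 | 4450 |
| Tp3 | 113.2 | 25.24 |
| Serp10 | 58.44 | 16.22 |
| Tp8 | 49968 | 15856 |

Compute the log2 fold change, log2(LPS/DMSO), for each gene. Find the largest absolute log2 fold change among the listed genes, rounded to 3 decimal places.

log2(437372/27485) = 3.992  (Mcl6)
log2(11.67/60.32) = -2.370  (Dusp6)
log2(83.50/58.31) = 0.518  (Abcb11)
log2(11123/37476) = -1.752  (Cdk9)
log2(4450/46473) = -3.385  (Esr8)
log2(25.24/113.2) = -2.165  (Tp3)
log2(16.22/58.44) = -1.849  (Serp10)
log2(15856/49968) = -1.656  (Tp8)
The largest magnitude belongs to Mcl6.

3.992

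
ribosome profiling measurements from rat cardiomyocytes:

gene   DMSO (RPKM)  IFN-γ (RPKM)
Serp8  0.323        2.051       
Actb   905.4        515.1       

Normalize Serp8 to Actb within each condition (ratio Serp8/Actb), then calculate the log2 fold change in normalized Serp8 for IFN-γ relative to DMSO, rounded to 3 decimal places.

3.480

Serp8/Actb (DMSO) = 0.323 / 905.4 = 0.00035675
Serp8/Actb (IFN-γ) = 2.051 / 515.1 = 0.0039818
Fold change = 0.0039818 / 0.00035675 = 11.1612
log2(11.1612) = 3.4804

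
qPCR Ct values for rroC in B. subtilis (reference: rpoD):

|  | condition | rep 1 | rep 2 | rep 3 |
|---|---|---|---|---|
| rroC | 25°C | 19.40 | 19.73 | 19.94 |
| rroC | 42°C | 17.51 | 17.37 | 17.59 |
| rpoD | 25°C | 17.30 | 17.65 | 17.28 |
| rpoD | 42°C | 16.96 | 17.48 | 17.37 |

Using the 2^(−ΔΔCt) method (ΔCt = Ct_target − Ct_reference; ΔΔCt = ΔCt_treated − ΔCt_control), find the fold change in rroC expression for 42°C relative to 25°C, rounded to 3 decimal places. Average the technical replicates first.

4.170

Mean Ct: rroC 25°C 19.690; rroC 42°C 17.490; rpoD 25°C 17.410; rpoD 42°C 17.270
ΔCt(25°C) = 19.690 − 17.410 = 2.280
ΔCt(42°C) = 17.490 − 17.270 = 0.220
ΔΔCt = 0.220 − 2.280 = -2.060
Fold change = 2^(−(-2.060)) = 2^2.060 = 4.1699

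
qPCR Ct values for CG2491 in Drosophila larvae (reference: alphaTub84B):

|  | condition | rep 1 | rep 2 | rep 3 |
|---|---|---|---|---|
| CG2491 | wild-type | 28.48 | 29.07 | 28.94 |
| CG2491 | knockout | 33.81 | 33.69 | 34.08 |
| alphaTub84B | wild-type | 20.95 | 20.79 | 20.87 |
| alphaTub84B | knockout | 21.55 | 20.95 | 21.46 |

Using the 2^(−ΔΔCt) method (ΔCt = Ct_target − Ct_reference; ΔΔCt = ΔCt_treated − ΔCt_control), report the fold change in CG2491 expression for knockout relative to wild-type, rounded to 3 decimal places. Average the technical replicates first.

Mean Ct: CG2491 wild-type 28.830; CG2491 knockout 33.860; alphaTub84B wild-type 20.870; alphaTub84B knockout 21.320
ΔCt(wild-type) = 28.830 − 20.870 = 7.960
ΔCt(knockout) = 33.860 − 21.320 = 12.540
ΔΔCt = 12.540 − 7.960 = 4.580
Fold change = 2^(−4.580) = 0.0418

0.042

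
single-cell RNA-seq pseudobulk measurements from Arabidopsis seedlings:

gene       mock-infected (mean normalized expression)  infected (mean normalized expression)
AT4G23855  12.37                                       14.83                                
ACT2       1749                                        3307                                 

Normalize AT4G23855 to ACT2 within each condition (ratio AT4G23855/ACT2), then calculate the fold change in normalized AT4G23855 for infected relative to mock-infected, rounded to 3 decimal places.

AT4G23855/ACT2 (mock-infected) = 12.37 / 1749 = 0.0070726
AT4G23855/ACT2 (infected) = 14.83 / 3307 = 0.0044844
Fold change = 0.0044844 / 0.0070726 = 0.6341

0.634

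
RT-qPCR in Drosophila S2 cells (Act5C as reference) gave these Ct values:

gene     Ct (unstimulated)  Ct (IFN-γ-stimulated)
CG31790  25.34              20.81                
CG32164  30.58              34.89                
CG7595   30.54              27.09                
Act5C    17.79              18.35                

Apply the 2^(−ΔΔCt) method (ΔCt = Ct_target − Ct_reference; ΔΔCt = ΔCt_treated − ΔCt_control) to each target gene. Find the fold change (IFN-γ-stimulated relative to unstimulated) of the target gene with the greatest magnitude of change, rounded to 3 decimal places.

CG31790: ΔΔCt = (20.81−18.35) − (25.34−17.79) = 2.46 − 7.55 = -5.09; fold change = 2^5.09 = 34.060
CG32164: ΔΔCt = (34.89−18.35) − (30.58−17.79) = 16.54 − 12.79 = 3.75; fold change = 2^-3.75 = 0.074
CG7595: ΔΔCt = (27.09−18.35) − (30.54−17.79) = 8.74 − 12.75 = -4.01; fold change = 2^4.01 = 16.111
CG31790 has the largest |ΔΔCt| = 5.09.

34.060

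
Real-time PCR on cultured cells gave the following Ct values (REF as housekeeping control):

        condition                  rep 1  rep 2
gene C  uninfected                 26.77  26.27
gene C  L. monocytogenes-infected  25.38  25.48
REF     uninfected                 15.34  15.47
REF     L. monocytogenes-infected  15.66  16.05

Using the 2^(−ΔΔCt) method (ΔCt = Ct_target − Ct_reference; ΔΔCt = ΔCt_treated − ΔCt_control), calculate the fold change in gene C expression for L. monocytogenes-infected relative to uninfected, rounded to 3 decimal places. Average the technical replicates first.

Mean Ct: gene C uninfected 26.520; gene C L. monocytogenes-infected 25.430; REF uninfected 15.405; REF L. monocytogenes-infected 15.855
ΔCt(uninfected) = 26.520 − 15.405 = 11.115
ΔCt(L. monocytogenes-infected) = 25.430 − 15.855 = 9.575
ΔΔCt = 9.575 − 11.115 = -1.540
Fold change = 2^(−(-1.540)) = 2^1.540 = 2.9079

2.908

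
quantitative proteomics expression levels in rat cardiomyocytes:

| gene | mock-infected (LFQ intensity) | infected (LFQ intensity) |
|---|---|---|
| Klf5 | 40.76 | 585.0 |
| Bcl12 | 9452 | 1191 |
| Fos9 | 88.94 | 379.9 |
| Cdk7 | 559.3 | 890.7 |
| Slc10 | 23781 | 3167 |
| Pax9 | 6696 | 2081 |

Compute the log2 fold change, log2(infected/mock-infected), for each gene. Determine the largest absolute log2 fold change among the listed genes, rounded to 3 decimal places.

log2(585.0/40.76) = 3.843  (Klf5)
log2(1191/9452) = -2.988  (Bcl12)
log2(379.9/88.94) = 2.095  (Fos9)
log2(890.7/559.3) = 0.671  (Cdk7)
log2(3167/23781) = -2.909  (Slc10)
log2(2081/6696) = -1.686  (Pax9)
The largest magnitude belongs to Klf5.

3.843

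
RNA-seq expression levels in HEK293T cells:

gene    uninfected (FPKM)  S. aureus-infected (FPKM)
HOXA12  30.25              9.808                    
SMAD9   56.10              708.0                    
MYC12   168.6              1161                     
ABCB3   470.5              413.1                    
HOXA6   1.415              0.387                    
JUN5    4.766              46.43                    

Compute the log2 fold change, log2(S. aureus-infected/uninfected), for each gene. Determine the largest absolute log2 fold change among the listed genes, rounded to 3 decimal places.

log2(9.808/30.25) = -1.625  (HOXA12)
log2(708.0/56.10) = 3.658  (SMAD9)
log2(1161/168.6) = 2.784  (MYC12)
log2(413.1/470.5) = -0.188  (ABCB3)
log2(0.387/1.415) = -1.870  (HOXA6)
log2(46.43/4.766) = 3.284  (JUN5)
The largest magnitude belongs to SMAD9.

3.658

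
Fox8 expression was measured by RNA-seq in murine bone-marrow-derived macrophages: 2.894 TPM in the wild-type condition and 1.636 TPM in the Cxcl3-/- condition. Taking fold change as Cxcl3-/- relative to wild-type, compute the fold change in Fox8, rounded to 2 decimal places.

0.57

Fold change = 1.636 / 2.894 = 0.565
Fox8 is downregulated.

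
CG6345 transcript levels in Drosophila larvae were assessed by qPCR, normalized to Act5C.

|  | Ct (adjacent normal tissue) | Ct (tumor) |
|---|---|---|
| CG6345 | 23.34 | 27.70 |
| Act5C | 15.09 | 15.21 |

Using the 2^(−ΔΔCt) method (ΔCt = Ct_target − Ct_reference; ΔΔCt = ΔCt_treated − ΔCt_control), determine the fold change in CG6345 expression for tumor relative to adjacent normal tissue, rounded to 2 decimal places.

ΔCt(adjacent normal tissue) = 23.340 − 15.090 = 8.250
ΔCt(tumor) = 27.700 − 15.210 = 12.490
ΔΔCt = 12.490 − 8.250 = 4.240
Fold change = 2^(−4.240) = 0.053

0.05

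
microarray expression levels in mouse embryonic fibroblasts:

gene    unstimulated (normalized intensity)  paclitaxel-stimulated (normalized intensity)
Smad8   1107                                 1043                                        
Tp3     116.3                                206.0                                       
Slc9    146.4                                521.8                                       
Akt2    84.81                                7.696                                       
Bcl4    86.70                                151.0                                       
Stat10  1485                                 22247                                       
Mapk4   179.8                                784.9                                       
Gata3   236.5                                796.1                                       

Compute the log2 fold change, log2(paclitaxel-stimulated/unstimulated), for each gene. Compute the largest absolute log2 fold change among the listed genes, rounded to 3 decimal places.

3.905

log2(1043/1107) = -0.086  (Smad8)
log2(206.0/116.3) = 0.825  (Tp3)
log2(521.8/146.4) = 1.834  (Slc9)
log2(7.696/84.81) = -3.462  (Akt2)
log2(151.0/86.70) = 0.800  (Bcl4)
log2(22247/1485) = 3.905  (Stat10)
log2(784.9/179.8) = 2.126  (Mapk4)
log2(796.1/236.5) = 1.751  (Gata3)
The largest magnitude belongs to Stat10.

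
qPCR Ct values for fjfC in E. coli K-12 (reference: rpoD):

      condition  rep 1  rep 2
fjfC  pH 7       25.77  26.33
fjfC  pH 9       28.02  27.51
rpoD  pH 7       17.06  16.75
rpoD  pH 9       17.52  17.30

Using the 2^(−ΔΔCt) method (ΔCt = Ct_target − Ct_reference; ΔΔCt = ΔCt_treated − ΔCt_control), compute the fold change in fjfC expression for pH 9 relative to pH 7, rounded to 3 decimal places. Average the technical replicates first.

Mean Ct: fjfC pH 7 26.050; fjfC pH 9 27.765; rpoD pH 7 16.905; rpoD pH 9 17.410
ΔCt(pH 7) = 26.050 − 16.905 = 9.145
ΔCt(pH 9) = 27.765 − 17.410 = 10.355
ΔΔCt = 10.355 − 9.145 = 1.210
Fold change = 2^(−1.210) = 0.4323

0.432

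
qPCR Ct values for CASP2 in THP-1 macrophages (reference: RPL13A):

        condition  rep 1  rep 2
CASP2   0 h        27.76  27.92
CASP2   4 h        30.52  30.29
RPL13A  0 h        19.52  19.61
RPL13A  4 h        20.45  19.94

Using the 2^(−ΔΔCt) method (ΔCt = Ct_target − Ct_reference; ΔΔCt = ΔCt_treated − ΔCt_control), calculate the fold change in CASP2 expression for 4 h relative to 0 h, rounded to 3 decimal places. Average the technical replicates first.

Mean Ct: CASP2 0 h 27.840; CASP2 4 h 30.405; RPL13A 0 h 19.565; RPL13A 4 h 20.195
ΔCt(0 h) = 27.840 − 19.565 = 8.275
ΔCt(4 h) = 30.405 − 20.195 = 10.210
ΔΔCt = 10.210 − 8.275 = 1.935
Fold change = 2^(−1.935) = 0.2615

0.262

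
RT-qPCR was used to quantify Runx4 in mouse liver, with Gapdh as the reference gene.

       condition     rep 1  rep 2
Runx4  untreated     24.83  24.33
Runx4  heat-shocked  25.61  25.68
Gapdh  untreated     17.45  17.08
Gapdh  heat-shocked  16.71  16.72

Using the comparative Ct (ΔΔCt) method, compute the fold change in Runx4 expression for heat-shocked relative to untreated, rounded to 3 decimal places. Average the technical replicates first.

Mean Ct: Runx4 untreated 24.580; Runx4 heat-shocked 25.645; Gapdh untreated 17.265; Gapdh heat-shocked 16.715
ΔCt(untreated) = 24.580 − 17.265 = 7.315
ΔCt(heat-shocked) = 25.645 − 16.715 = 8.930
ΔΔCt = 8.930 − 7.315 = 1.615
Fold change = 2^(−1.615) = 0.3265

0.326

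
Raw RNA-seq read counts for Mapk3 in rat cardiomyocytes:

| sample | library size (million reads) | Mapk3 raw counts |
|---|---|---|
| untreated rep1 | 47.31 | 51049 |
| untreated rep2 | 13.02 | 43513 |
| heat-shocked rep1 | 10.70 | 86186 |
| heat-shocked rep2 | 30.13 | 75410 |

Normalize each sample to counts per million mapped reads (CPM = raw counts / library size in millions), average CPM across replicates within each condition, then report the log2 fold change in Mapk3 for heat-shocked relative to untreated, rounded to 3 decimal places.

CPM(untreated rep1) = 51049 / 47.31 = 1079.0319
CPM(untreated rep2) = 43513 / 13.02 = 3342.0123
CPM(heat-shocked rep1) = 86186 / 10.70 = 8054.7664
CPM(heat-shocked rep2) = 75410 / 30.13 = 2502.8211
mean CPM(untreated) = 2210.5221; mean CPM(heat-shocked) = 5278.7937
Fold change = 5278.7937 / 2210.5221 = 2.38803
log2(2.38803) = 1.2558

1.256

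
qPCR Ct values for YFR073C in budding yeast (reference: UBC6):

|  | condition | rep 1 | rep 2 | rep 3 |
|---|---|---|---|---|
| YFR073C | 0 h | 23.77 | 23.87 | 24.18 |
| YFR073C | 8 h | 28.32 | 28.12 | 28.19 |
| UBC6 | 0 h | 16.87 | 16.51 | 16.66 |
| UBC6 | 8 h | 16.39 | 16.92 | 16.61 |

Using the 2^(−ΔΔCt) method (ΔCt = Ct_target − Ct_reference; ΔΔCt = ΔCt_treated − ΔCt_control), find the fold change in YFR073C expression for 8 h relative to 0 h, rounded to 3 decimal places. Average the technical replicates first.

Mean Ct: YFR073C 0 h 23.940; YFR073C 8 h 28.210; UBC6 0 h 16.680; UBC6 8 h 16.640
ΔCt(0 h) = 23.940 − 16.680 = 7.260
ΔCt(8 h) = 28.210 − 16.640 = 11.570
ΔΔCt = 11.570 − 7.260 = 4.310
Fold change = 2^(−4.310) = 0.0504

0.050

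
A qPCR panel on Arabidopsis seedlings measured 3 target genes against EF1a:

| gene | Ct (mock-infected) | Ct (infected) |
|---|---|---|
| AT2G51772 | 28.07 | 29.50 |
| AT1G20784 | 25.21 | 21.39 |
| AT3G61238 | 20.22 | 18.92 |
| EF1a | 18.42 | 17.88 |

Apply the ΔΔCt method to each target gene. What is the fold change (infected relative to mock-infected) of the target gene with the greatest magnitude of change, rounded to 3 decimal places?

AT2G51772: ΔΔCt = (29.50−17.88) − (28.07−18.42) = 11.62 − 9.65 = 1.97; fold change = 2^-1.97 = 0.255
AT1G20784: ΔΔCt = (21.39−17.88) − (25.21−18.42) = 3.51 − 6.79 = -3.28; fold change = 2^3.28 = 9.714
AT3G61238: ΔΔCt = (18.92−17.88) − (20.22−18.42) = 1.04 − 1.80 = -0.76; fold change = 2^0.76 = 1.693
AT1G20784 has the largest |ΔΔCt| = 3.28.

9.714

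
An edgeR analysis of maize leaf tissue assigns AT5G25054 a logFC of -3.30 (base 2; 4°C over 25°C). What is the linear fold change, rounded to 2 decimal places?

Fold change = 2^(-3.30) = 0.102
That is, AT5G25054 drops to 10.2% of the 25°C level.

0.10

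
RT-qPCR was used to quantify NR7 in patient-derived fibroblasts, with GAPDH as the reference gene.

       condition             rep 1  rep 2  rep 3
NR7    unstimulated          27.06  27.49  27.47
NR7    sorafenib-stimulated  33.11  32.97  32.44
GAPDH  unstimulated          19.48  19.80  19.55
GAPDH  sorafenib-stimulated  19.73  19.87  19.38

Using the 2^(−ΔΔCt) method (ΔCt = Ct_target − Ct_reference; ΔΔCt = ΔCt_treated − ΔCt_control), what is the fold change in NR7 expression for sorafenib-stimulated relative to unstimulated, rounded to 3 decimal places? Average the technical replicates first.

0.023

Mean Ct: NR7 unstimulated 27.340; NR7 sorafenib-stimulated 32.840; GAPDH unstimulated 19.610; GAPDH sorafenib-stimulated 19.660
ΔCt(unstimulated) = 27.340 − 19.610 = 7.730
ΔCt(sorafenib-stimulated) = 32.840 − 19.660 = 13.180
ΔΔCt = 13.180 − 7.730 = 5.450
Fold change = 2^(−5.450) = 0.0229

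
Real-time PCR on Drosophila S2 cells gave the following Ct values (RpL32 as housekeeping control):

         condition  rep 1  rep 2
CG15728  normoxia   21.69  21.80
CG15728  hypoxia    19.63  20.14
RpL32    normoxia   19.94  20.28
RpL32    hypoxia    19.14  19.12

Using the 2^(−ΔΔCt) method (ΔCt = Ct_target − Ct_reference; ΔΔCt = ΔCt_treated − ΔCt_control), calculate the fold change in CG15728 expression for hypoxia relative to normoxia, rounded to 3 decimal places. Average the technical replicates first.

1.840

Mean Ct: CG15728 normoxia 21.745; CG15728 hypoxia 19.885; RpL32 normoxia 20.110; RpL32 hypoxia 19.130
ΔCt(normoxia) = 21.745 − 20.110 = 1.635
ΔCt(hypoxia) = 19.885 − 19.130 = 0.755
ΔΔCt = 0.755 − 1.635 = -0.880
Fold change = 2^(−(-0.880)) = 2^0.880 = 1.8404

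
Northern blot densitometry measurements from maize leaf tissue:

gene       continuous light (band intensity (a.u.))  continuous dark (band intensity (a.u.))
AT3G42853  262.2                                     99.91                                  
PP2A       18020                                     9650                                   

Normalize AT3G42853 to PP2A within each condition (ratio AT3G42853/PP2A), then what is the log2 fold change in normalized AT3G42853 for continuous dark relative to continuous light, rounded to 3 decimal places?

AT3G42853/PP2A (continuous light) = 262.2 / 18020 = 0.01455
AT3G42853/PP2A (continuous dark) = 99.91 / 9650 = 0.010353
Fold change = 0.010353 / 0.01455 = 0.7115
log2(0.7115) = -0.4910

-0.491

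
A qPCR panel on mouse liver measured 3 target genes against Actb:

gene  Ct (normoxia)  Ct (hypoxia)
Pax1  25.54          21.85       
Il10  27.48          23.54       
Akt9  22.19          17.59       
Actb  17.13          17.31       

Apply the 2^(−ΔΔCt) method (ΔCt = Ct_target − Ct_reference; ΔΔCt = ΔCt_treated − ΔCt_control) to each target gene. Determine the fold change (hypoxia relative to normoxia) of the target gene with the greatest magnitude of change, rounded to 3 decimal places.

27.474

Pax1: ΔΔCt = (21.85−17.31) − (25.54−17.13) = 4.54 − 8.41 = -3.87; fold change = 2^3.87 = 14.621
Il10: ΔΔCt = (23.54−17.31) − (27.48−17.13) = 6.23 − 10.35 = -4.12; fold change = 2^4.12 = 17.388
Akt9: ΔΔCt = (17.59−17.31) − (22.19−17.13) = 0.28 − 5.06 = -4.78; fold change = 2^4.78 = 27.474
Akt9 has the largest |ΔΔCt| = 4.78.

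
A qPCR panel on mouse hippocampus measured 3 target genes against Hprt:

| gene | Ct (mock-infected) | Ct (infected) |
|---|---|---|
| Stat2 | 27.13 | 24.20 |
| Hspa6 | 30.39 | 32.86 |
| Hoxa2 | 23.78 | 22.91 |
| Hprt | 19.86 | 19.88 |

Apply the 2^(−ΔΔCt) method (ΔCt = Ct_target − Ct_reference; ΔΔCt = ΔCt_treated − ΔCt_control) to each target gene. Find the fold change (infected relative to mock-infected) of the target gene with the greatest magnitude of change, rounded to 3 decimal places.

7.727

Stat2: ΔΔCt = (24.20−19.88) − (27.13−19.86) = 4.32 − 7.27 = -2.95; fold change = 2^2.95 = 7.727
Hspa6: ΔΔCt = (32.86−19.88) − (30.39−19.86) = 12.98 − 10.53 = 2.45; fold change = 2^-2.45 = 0.183
Hoxa2: ΔΔCt = (22.91−19.88) − (23.78−19.86) = 3.03 − 3.92 = -0.89; fold change = 2^0.89 = 1.853
Stat2 has the largest |ΔΔCt| = 2.95.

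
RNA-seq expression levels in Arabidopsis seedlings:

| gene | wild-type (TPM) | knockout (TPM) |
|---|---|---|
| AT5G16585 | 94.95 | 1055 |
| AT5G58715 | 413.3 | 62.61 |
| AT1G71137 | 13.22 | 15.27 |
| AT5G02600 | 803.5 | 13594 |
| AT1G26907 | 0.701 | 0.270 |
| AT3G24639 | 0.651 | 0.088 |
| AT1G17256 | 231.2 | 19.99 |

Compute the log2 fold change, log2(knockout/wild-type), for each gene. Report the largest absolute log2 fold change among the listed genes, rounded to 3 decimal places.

log2(1055/94.95) = 3.474  (AT5G16585)
log2(62.61/413.3) = -2.723  (AT5G58715)
log2(15.27/13.22) = 0.208  (AT1G71137)
log2(13594/803.5) = 4.081  (AT5G02600)
log2(0.270/0.701) = -1.376  (AT1G26907)
log2(0.088/0.651) = -2.887  (AT3G24639)
log2(19.99/231.2) = -3.532  (AT1G17256)
The largest magnitude belongs to AT5G02600.

4.081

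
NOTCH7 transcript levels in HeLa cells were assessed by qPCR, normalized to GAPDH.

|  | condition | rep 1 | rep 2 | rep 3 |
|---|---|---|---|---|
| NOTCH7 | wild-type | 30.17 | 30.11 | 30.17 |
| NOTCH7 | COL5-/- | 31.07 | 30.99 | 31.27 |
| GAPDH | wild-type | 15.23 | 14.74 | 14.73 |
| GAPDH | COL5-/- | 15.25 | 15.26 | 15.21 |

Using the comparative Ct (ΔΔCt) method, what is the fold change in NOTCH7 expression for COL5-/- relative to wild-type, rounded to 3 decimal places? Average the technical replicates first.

0.651

Mean Ct: NOTCH7 wild-type 30.150; NOTCH7 COL5-/- 31.110; GAPDH wild-type 14.900; GAPDH COL5-/- 15.240
ΔCt(wild-type) = 30.150 − 14.900 = 15.250
ΔCt(COL5-/-) = 31.110 − 15.240 = 15.870
ΔΔCt = 15.870 − 15.250 = 0.620
Fold change = 2^(−0.620) = 0.6507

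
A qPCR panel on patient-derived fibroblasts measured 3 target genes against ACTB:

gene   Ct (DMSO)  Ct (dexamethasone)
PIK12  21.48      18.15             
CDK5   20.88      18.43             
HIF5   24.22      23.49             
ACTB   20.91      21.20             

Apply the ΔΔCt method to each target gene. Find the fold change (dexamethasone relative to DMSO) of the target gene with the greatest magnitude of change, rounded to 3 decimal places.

12.295

PIK12: ΔΔCt = (18.15−21.20) − (21.48−20.91) = -3.05 − 0.57 = -3.62; fold change = 2^3.62 = 12.295
CDK5: ΔΔCt = (18.43−21.20) − (20.88−20.91) = -2.77 − (-0.03) = -2.74; fold change = 2^2.74 = 6.681
HIF5: ΔΔCt = (23.49−21.20) − (24.22−20.91) = 2.29 − 3.31 = -1.02; fold change = 2^1.02 = 2.028
PIK12 has the largest |ΔΔCt| = 3.62.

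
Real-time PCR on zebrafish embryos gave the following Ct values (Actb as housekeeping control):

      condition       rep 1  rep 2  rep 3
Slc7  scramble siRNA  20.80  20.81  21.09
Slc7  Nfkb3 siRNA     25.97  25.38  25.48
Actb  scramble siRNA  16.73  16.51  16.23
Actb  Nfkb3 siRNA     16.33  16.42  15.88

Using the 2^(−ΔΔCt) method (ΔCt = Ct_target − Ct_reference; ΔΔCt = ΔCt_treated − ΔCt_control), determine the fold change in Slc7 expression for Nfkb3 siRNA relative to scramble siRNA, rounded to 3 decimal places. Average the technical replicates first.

0.031

Mean Ct: Slc7 scramble siRNA 20.900; Slc7 Nfkb3 siRNA 25.610; Actb scramble siRNA 16.490; Actb Nfkb3 siRNA 16.210
ΔCt(scramble siRNA) = 20.900 − 16.490 = 4.410
ΔCt(Nfkb3 siRNA) = 25.610 − 16.210 = 9.400
ΔΔCt = 9.400 − 4.410 = 4.990
Fold change = 2^(−4.990) = 0.0315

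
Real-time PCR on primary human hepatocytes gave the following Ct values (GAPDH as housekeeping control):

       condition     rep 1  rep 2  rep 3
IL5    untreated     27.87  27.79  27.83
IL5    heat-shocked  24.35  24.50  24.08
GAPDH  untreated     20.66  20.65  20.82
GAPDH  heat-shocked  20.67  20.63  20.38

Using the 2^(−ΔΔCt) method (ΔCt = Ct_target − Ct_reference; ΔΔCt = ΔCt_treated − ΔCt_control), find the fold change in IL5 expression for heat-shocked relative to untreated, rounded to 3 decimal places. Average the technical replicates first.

10.339

Mean Ct: IL5 untreated 27.830; IL5 heat-shocked 24.310; GAPDH untreated 20.710; GAPDH heat-shocked 20.560
ΔCt(untreated) = 27.830 − 20.710 = 7.120
ΔCt(heat-shocked) = 24.310 − 20.560 = 3.750
ΔΔCt = 3.750 − 7.120 = -3.370
Fold change = 2^(−(-3.370)) = 2^3.370 = 10.3388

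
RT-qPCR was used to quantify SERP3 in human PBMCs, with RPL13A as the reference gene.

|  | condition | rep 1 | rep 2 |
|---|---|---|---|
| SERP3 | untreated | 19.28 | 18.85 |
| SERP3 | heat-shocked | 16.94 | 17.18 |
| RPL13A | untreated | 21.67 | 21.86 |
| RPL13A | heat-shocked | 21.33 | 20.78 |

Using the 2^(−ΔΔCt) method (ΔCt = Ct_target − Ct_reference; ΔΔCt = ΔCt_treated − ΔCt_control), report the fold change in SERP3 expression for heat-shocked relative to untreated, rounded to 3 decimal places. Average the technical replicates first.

2.454

Mean Ct: SERP3 untreated 19.065; SERP3 heat-shocked 17.060; RPL13A untreated 21.765; RPL13A heat-shocked 21.055
ΔCt(untreated) = 19.065 − 21.765 = -2.700
ΔCt(heat-shocked) = 17.060 − 21.055 = -3.995
ΔΔCt = -3.995 − (-2.700) = -1.295
Fold change = 2^(−(-1.295)) = 2^1.295 = 2.4538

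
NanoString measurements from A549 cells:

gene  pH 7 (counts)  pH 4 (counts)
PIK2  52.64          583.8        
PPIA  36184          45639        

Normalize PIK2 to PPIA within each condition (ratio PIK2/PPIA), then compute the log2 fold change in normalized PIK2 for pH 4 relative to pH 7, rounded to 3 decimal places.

3.136

PIK2/PPIA (pH 7) = 52.64 / 36184 = 0.0014548
PIK2/PPIA (pH 4) = 583.8 / 45639 = 0.012792
Fold change = 0.012792 / 0.0014548 = 8.7928
log2(8.7928) = 3.1363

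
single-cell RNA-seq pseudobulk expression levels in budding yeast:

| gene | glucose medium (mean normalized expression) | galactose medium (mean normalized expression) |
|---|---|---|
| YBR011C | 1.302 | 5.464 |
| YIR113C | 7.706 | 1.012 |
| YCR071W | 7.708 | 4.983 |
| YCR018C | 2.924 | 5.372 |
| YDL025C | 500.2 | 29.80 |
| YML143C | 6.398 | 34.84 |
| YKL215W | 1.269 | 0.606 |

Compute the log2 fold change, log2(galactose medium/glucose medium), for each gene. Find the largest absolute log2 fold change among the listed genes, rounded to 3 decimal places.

4.069

log2(5.464/1.302) = 2.069  (YBR011C)
log2(1.012/7.706) = -2.929  (YIR113C)
log2(4.983/7.708) = -0.629  (YCR071W)
log2(5.372/2.924) = 0.878  (YCR018C)
log2(29.80/500.2) = -4.069  (YDL025C)
log2(34.84/6.398) = 2.445  (YML143C)
log2(0.606/1.269) = -1.066  (YKL215W)
The largest magnitude belongs to YDL025C.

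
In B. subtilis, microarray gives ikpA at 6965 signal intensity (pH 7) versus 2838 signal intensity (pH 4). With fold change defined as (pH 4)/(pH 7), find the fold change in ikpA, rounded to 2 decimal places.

0.41

Fold change = 2838 / 6965 = 0.407
ikpA is downregulated.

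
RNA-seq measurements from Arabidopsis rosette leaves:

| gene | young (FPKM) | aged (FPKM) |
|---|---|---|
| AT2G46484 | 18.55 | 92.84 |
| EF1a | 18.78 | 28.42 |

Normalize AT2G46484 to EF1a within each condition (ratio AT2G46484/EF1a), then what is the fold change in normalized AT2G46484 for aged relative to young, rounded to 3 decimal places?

AT2G46484/EF1a (young) = 18.55 / 18.78 = 0.98775
AT2G46484/EF1a (aged) = 92.84 / 28.42 = 3.2667
Fold change = 3.2667 / 0.98775 = 3.3072

3.307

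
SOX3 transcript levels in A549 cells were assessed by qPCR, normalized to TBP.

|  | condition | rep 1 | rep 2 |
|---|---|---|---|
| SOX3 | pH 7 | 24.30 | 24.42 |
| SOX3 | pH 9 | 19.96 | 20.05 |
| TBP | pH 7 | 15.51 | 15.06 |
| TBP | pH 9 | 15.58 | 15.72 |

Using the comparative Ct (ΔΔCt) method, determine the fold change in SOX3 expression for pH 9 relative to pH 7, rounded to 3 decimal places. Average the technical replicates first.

Mean Ct: SOX3 pH 7 24.360; SOX3 pH 9 20.005; TBP pH 7 15.285; TBP pH 9 15.650
ΔCt(pH 7) = 24.360 − 15.285 = 9.075
ΔCt(pH 9) = 20.005 − 15.650 = 4.355
ΔΔCt = 4.355 − 9.075 = -4.720
Fold change = 2^(−(-4.720)) = 2^4.720 = 26.3549

26.355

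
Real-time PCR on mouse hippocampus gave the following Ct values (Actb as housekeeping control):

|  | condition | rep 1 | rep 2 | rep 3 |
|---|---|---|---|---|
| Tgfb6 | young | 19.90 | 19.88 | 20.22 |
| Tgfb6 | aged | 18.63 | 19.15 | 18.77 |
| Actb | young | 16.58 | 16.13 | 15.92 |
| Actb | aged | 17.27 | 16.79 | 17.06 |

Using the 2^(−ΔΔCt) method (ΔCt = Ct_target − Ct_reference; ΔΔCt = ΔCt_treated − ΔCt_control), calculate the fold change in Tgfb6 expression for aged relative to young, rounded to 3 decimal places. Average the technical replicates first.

3.945

Mean Ct: Tgfb6 young 20.000; Tgfb6 aged 18.850; Actb young 16.210; Actb aged 17.040
ΔCt(young) = 20.000 − 16.210 = 3.790
ΔCt(aged) = 18.850 − 17.040 = 1.810
ΔΔCt = 1.810 − 3.790 = -1.980
Fold change = 2^(−(-1.980)) = 2^1.980 = 3.9449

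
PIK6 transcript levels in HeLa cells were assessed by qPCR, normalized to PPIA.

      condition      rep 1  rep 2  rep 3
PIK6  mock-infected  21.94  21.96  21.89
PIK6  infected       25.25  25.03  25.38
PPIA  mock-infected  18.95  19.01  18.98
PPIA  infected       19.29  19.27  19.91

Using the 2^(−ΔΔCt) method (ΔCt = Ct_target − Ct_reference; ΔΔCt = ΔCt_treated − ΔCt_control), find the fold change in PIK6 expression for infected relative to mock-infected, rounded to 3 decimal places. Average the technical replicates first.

Mean Ct: PIK6 mock-infected 21.930; PIK6 infected 25.220; PPIA mock-infected 18.980; PPIA infected 19.490
ΔCt(mock-infected) = 21.930 − 18.980 = 2.950
ΔCt(infected) = 25.220 − 19.490 = 5.730
ΔΔCt = 5.730 − 2.950 = 2.780
Fold change = 2^(−2.780) = 0.1456

0.146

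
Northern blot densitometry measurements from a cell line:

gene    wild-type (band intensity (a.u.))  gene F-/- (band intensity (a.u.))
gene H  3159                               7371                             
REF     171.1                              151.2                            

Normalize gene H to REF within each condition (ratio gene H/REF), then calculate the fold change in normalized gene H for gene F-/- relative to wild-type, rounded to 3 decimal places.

gene H/REF (wild-type) = 3159 / 171.1 = 18.463
gene H/REF (gene F-/-) = 7371 / 151.2 = 48.75
Fold change = 48.75 / 18.463 = 2.6404

2.640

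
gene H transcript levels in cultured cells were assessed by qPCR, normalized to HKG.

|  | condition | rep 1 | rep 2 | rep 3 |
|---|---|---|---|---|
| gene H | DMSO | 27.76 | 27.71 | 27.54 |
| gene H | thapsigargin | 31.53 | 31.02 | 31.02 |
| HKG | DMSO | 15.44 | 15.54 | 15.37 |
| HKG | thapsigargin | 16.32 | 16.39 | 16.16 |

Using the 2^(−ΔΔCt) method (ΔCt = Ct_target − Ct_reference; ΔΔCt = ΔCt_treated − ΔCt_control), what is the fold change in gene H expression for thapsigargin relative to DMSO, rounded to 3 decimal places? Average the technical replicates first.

0.156

Mean Ct: gene H DMSO 27.670; gene H thapsigargin 31.190; HKG DMSO 15.450; HKG thapsigargin 16.290
ΔCt(DMSO) = 27.670 − 15.450 = 12.220
ΔCt(thapsigargin) = 31.190 − 16.290 = 14.900
ΔΔCt = 14.900 − 12.220 = 2.680
Fold change = 2^(−2.680) = 0.1560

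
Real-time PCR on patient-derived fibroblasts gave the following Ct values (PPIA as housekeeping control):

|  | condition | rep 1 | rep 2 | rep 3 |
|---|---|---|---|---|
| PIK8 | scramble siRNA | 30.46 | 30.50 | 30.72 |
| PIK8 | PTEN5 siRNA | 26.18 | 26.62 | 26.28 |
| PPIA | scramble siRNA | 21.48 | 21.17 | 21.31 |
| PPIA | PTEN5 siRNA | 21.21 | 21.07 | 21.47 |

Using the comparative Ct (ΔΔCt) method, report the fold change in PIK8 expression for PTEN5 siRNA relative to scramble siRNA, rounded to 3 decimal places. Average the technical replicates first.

17.509

Mean Ct: PIK8 scramble siRNA 30.560; PIK8 PTEN5 siRNA 26.360; PPIA scramble siRNA 21.320; PPIA PTEN5 siRNA 21.250
ΔCt(scramble siRNA) = 30.560 − 21.320 = 9.240
ΔCt(PTEN5 siRNA) = 26.360 − 21.250 = 5.110
ΔΔCt = 5.110 − 9.240 = -4.130
Fold change = 2^(−(-4.130)) = 2^4.130 = 17.5087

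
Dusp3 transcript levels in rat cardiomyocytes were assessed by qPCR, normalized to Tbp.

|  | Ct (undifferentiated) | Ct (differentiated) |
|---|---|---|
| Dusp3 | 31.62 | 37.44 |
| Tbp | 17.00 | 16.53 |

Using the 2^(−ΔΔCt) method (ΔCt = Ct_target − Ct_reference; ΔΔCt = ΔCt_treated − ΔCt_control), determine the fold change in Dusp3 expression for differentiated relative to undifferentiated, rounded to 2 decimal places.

ΔCt(undifferentiated) = 31.620 − 17.000 = 14.620
ΔCt(differentiated) = 37.440 − 16.530 = 20.910
ΔΔCt = 20.910 − 14.620 = 6.290
Fold change = 2^(−6.290) = 0.013

0.01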